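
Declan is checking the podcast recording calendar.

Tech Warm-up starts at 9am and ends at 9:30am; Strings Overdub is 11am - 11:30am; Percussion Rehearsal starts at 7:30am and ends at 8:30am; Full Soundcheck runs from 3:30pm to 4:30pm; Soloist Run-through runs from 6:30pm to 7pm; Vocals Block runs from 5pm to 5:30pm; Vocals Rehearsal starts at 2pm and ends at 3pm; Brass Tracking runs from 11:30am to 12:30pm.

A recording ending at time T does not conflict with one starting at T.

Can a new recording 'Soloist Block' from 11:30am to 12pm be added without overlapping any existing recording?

Percussion Rehearsal: ends 8:30am at or before Soloist Block starts 11:30am → clear.
Tech Warm-up: ends 9:30am at or before Soloist Block starts 11:30am → clear.
Strings Overdub: ends 11:30am at or before Soloist Block starts 11:30am → clear.
Brass Tracking: starts 11:30am before Soloist Block ends 12pm, and ends 12:30pm after Soloist Block starts 11:30am → overlap.
Vocals Rehearsal: starts 2pm at or after Soloist Block ends 12pm → clear.
Full Soundcheck: starts 3:30pm at or after Soloist Block ends 12pm → clear.
Vocals Block: starts 5pm at or after Soloist Block ends 12pm → clear.
Soloist Run-through: starts 6:30pm at or after Soloist Block ends 12pm → clear.
Soloist Block overlaps Brass Tracking.

No — it overlaps Brass Tracking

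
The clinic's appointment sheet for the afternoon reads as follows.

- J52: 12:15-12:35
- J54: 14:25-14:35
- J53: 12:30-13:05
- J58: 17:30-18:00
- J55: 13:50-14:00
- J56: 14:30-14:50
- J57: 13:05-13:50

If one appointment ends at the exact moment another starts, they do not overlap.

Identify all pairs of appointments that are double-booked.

Check each pair: they overlap iff neither finishes before the other starts.
Sorted by start: J52, J53, J57, J55, J54, J56, J58.
J53 starts before J52 ends → J52 and J53 overlap.
J57 starts after J52 ends, so J52 has no further overlaps.
J57 starts exactly when J53 ends (back-to-back, no overlap), so J53 has no further overlaps.
J55 starts exactly when J57 ends (back-to-back, no overlap), so J57 has no further overlaps.
J54 starts after J55 ends, so J55 has no further overlaps.
J56 starts before J54 ends → J54 and J56 overlap.
J58 starts after J54 ends.
J58 starts after J56 ends.

J52 & J53, J54 & J56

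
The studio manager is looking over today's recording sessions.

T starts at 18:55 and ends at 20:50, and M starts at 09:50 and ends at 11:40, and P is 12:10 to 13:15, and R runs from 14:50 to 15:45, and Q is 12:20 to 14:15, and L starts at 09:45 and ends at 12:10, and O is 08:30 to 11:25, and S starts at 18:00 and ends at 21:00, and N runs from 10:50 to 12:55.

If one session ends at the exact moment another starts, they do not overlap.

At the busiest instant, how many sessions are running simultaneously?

4

Sort all start/end points and keep a running count:
08:30 start O → 1
09:45 start L → 2
09:50 start M → 3
10:50 start N → 4
11:25 end O → 3
11:40 end M → 2
12:10 end L → 1
12:10 start P → 2
12:20 start Q → 3
12:55 end N → 2
13:15 end P → 1
14:15 end Q → 0
14:50 start R → 1
15:45 end R → 0
18:00 start S → 1
18:55 start T → 2
20:50 end T → 1
21:00 end S → 0
Peak is 4, at 10:50 (L, M, N, O).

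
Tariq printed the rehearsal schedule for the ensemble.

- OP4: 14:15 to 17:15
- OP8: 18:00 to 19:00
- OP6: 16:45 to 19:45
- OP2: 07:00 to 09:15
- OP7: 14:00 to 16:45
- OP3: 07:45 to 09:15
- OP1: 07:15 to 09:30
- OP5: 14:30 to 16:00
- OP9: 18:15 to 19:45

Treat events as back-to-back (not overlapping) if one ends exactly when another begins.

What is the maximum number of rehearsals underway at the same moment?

3

Sweep the timeline, counting +1 at each start and −1 at each end (ends before starts at a tie):
07:00 start OP2 → 1
07:15 start OP1 → 2
07:45 start OP3 → 3
09:15 end OP2 → 2
09:15 end OP3 → 1
09:30 end OP1 → 0
14:00 start OP7 → 1
14:15 start OP4 → 2
14:30 start OP5 → 3
16:00 end OP5 → 2
16:45 end OP7 → 1
16:45 start OP6 → 2
17:15 end OP4 → 1
18:00 start OP8 → 2
18:15 start OP9 → 3
19:00 end OP8 → 2
19:45 end OP6 → 1
19:45 end OP9 → 0
Peak is 3, at 07:45 (OP1, OP2, OP3).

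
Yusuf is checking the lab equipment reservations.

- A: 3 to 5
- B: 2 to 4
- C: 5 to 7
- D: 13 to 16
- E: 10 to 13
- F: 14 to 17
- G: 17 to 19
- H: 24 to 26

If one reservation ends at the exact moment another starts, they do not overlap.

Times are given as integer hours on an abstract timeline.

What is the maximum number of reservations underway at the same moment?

2

Sort all start/end points and keep a running count:
2 start B → 1
3 start A → 2
4 end B → 1
5 end A → 0
5 start C → 1
7 end C → 0
10 start E → 1
13 end E → 0
13 start D → 1
14 start F → 2
16 end D → 1
17 end F → 0
17 start G → 1
19 end G → 0
24 start H → 1
26 end H → 0
Peak is 2, at 3 (A, B).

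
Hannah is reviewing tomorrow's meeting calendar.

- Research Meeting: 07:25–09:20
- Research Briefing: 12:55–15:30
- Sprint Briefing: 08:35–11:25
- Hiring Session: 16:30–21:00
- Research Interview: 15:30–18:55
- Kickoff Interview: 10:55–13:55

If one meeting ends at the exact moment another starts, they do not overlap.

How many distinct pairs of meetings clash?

Sorted by start: Research Meeting, Sprint Briefing, Kickoff Interview, Research Briefing, Research Interview, Hiring Session.
Sprint Briefing starts before Research Meeting ends → Research Meeting and Sprint Briefing overlap.
Kickoff Interview starts after Research Meeting ends, so nothing later overlaps Research Meeting either.
Kickoff Interview starts before Sprint Briefing ends → Sprint Briefing and Kickoff Interview overlap.
Research Briefing starts after Sprint Briefing ends, so nothing later overlaps Sprint Briefing either.
Research Briefing starts before Kickoff Interview ends → Kickoff Interview and Research Briefing overlap.
Research Interview starts after Kickoff Interview ends, so nothing later overlaps Kickoff Interview either.
Research Interview starts exactly when Research Briefing ends (back-to-back, no overlap), so nothing later overlaps Research Briefing either.
Hiring Session starts before Research Interview ends → Research Interview and Hiring Session overlap.
Overlapping pairs: Hiring Session & Research Interview, Kickoff Interview & Research Briefing, Kickoff Interview & Sprint Briefing, Research Meeting & Sprint Briefing — 4 in total.

4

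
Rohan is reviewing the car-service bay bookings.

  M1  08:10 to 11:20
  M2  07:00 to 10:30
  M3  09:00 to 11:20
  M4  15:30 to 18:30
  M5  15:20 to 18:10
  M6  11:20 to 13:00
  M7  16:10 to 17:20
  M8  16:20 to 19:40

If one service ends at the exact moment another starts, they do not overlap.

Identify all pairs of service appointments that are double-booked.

M1 & M2, M1 & M3, M2 & M3, M4 & M5, M4 & M7, M4 & M8, M5 & M7, M5 & M8, M7 & M8

Sorted by start: M2, M1, M3, M6, M5, M4, M7, M8.
M1 starts before M2 ends → M2 and M1 overlap.
M3 starts before M2 ends → M2 and M3 overlap.
M6 starts after M2 ends, so nothing later overlaps M2 either.
M3 starts before M1 ends → M1 and M3 overlap.
M6 starts exactly when M1 ends (back-to-back, no overlap), so nothing later overlaps M1 either.
M6 starts exactly when M3 ends (back-to-back, no overlap), so nothing later overlaps M3 either.
M5 starts after M6 ends, so nothing later overlaps M6 either.
M4 starts before M5 ends → M5 and M4 overlap.
M7 starts before M5 ends → M5 and M7 overlap.
M8 starts before M5 ends → M5 and M8 overlap.
M7 starts before M4 ends → M4 and M7 overlap.
M8 starts before M4 ends → M4 and M8 overlap.
M8 starts before M7 ends → M7 and M8 overlap.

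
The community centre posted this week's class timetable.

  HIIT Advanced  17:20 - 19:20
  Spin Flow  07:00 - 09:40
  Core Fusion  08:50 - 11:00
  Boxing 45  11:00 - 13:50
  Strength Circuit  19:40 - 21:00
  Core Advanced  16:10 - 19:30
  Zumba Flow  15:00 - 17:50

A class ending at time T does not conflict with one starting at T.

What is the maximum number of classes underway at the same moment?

3

Walk through starts and ends in time order (an end at T is processed before a start at T):
07:00 start Spin Flow → 1
08:50 start Core Fusion → 2
09:40 end Spin Flow → 1
11:00 end Core Fusion → 0
11:00 start Boxing 45 → 1
13:50 end Boxing 45 → 0
15:00 start Zumba Flow → 1
16:10 start Core Advanced → 2
17:20 start HIIT Advanced → 3
17:50 end Zumba Flow → 2
19:20 end HIIT Advanced → 1
19:30 end Core Advanced → 0
19:40 start Strength Circuit → 1
21:00 end Strength Circuit → 0
Peak is 3, at 17:20 (Core Advanced, HIIT Advanced, Zumba Flow).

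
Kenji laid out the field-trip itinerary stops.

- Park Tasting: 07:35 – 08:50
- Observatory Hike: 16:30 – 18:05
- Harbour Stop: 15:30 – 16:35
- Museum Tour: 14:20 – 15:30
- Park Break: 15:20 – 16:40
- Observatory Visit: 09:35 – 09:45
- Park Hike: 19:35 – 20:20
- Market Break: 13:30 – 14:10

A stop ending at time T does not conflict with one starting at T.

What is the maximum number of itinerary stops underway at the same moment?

Walk through starts and ends in time order (an end at T is processed before a start at T):
07:35 start Park Tasting → 1
08:50 end Park Tasting → 0
09:35 start Observatory Visit → 1
09:45 end Observatory Visit → 0
13:30 start Market Break → 1
14:10 end Market Break → 0
14:20 start Museum Tour → 1
15:20 start Park Break → 2
15:30 end Museum Tour → 1
15:30 start Harbour Stop → 2
16:30 start Observatory Hike → 3
16:35 end Harbour Stop → 2
16:40 end Park Break → 1
18:05 end Observatory Hike → 0
19:35 start Park Hike → 1
20:20 end Park Hike → 0
Peak is 3, at 16:30 (Harbour Stop, Observatory Hike, Park Break).

3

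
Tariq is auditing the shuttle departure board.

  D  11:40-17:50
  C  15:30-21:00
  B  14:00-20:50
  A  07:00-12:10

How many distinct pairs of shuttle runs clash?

4

Sorted by start: A, D, B, C.
D starts before A ends → A and D overlap.
B starts after A ends, so A has no further overlaps.
B starts before D ends → D and B overlap.
C starts before D ends → D and C overlap.
C starts before B ends → B and C overlap.
Overlapping pairs: A & D, B & C, B & D, C & D — 4 in total.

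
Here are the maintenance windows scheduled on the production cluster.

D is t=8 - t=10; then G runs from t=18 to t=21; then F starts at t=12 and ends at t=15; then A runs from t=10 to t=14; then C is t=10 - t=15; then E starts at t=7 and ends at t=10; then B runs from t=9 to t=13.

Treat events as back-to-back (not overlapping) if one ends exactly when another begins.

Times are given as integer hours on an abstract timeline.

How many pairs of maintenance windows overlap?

9

Sorted by start: E, D, B, A, C, F, G.
D starts before E ends → E and D overlap.
B starts before E ends → E and B overlap.
A starts exactly when E ends (back-to-back, no overlap), so E has no further overlaps.
B starts before D ends → D and B overlap.
A starts exactly when D ends (back-to-back, no overlap), so D has no further overlaps.
A starts before B ends → B and A overlap.
C starts before B ends → B and C overlap.
F starts before B ends → B and F overlap.
G starts after B ends.
C starts before A ends → A and C overlap.
F starts before A ends → A and F overlap.
G starts after A ends.
F starts before C ends → C and F overlap.
G starts after C ends.
G starts after F ends.
Overlapping pairs: A & B, A & C, A & F, B & C, B & D, B & E, B & F, C & F, D & E — 9 in total.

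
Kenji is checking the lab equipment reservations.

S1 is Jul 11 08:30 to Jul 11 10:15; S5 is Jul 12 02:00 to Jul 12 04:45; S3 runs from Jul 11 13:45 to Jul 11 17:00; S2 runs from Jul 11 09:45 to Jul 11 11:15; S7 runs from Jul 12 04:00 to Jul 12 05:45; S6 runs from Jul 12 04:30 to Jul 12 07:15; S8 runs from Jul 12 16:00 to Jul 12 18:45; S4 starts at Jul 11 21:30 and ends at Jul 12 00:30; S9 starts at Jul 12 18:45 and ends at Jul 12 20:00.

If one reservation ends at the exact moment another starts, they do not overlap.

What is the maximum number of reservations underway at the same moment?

Walk through starts and ends in time order (an end at T is processed before a start at T):
Jul 11 08:30 start S1 → 1
Jul 11 09:45 start S2 → 2
Jul 11 10:15 end S1 → 1
Jul 11 11:15 end S2 → 0
Jul 11 13:45 start S3 → 1
Jul 11 17:00 end S3 → 0
Jul 11 21:30 start S4 → 1
Jul 12 00:30 end S4 → 0
Jul 12 02:00 start S5 → 1
Jul 12 04:00 start S7 → 2
Jul 12 04:30 start S6 → 3
Jul 12 04:45 end S5 → 2
Jul 12 05:45 end S7 → 1
Jul 12 07:15 end S6 → 0
Jul 12 16:00 start S8 → 1
Jul 12 18:45 end S8 → 0
Jul 12 18:45 start S9 → 1
Jul 12 20:00 end S9 → 0
Peak is 3, at Jul 12 04:30 (S5, S6, S7).

3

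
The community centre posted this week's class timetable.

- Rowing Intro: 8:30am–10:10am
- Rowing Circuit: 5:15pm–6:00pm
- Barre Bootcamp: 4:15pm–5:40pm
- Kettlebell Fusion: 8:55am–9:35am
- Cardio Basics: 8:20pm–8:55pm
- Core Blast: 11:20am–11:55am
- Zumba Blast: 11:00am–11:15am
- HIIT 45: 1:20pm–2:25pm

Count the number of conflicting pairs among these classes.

2

Sorted by start: Rowing Intro, Kettlebell Fusion, Zumba Blast, Core Blast, HIIT 45, Barre Bootcamp, Rowing Circuit, Cardio Basics.
Kettlebell Fusion starts before Rowing Intro ends → Rowing Intro and Kettlebell Fusion overlap.
Zumba Blast starts after Rowing Intro ends, so Rowing Intro has no further overlaps.
Zumba Blast starts after Kettlebell Fusion ends, so Kettlebell Fusion has no further overlaps.
Core Blast starts after Zumba Blast ends, so Zumba Blast has no further overlaps.
HIIT 45 starts after Core Blast ends, so Core Blast has no further overlaps.
Barre Bootcamp starts after HIIT 45 ends, so HIIT 45 has no further overlaps.
Rowing Circuit starts before Barre Bootcamp ends → Barre Bootcamp and Rowing Circuit overlap.
Cardio Basics starts after Barre Bootcamp ends.
Cardio Basics starts after Rowing Circuit ends.
Overlapping pairs: Barre Bootcamp & Rowing Circuit, Kettlebell Fusion & Rowing Intro — 2 in total.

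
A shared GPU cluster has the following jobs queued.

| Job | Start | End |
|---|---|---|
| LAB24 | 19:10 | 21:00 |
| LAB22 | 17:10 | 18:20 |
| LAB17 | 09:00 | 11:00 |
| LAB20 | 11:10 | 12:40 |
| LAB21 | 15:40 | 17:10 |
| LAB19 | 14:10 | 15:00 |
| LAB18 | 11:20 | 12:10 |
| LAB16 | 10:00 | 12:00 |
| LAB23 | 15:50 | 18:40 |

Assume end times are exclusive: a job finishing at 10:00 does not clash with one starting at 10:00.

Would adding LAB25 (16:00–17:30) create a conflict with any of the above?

LAB17: ends 11:00 at or before LAB25 starts 16:00 → clear.
LAB16: ends 12:00 at or before LAB25 starts 16:00 → clear.
LAB20: ends 12:40 at or before LAB25 starts 16:00 → clear.
LAB18: ends 12:10 at or before LAB25 starts 16:00 → clear.
LAB19: ends 15:00 at or before LAB25 starts 16:00 → clear.
LAB21: starts 15:40 before LAB25 ends 17:30, and ends 17:10 after LAB25 starts 16:00 → overlap.
LAB23: starts 15:50 before LAB25 ends 17:30, and ends 18:40 after LAB25 starts 16:00 → overlap.
LAB22: starts 17:10 before LAB25 ends 17:30, and ends 18:20 after LAB25 starts 16:00 → overlap.
LAB24: starts 19:10 at or after LAB25 ends 17:30 → clear.
LAB25 overlaps LAB21, LAB22, LAB23.

Yes — it overlaps LAB21, LAB22, LAB23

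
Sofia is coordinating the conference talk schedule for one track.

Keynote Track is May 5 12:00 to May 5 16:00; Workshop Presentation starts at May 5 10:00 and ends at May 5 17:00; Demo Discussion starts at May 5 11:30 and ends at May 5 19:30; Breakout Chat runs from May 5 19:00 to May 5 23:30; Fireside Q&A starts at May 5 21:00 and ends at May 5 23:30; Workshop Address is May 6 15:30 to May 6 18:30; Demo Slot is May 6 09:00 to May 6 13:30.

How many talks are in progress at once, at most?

3

Sort all start/end points and keep a running count:
May 5 10:00 start Workshop Presentation → 1
May 5 11:30 start Demo Discussion → 2
May 5 12:00 start Keynote Track → 3
May 5 16:00 end Keynote Track → 2
May 5 17:00 end Workshop Presentation → 1
May 5 19:00 start Breakout Chat → 2
May 5 19:30 end Demo Discussion → 1
May 5 21:00 start Fireside Q&A → 2
May 5 23:30 end Breakout Chat → 1
May 5 23:30 end Fireside Q&A → 0
May 6 09:00 start Demo Slot → 1
May 6 13:30 end Demo Slot → 0
May 6 15:30 start Workshop Address → 1
May 6 18:30 end Workshop Address → 0
Peak is 3, at May 5 12:00 (Demo Discussion, Keynote Track, Workshop Presentation).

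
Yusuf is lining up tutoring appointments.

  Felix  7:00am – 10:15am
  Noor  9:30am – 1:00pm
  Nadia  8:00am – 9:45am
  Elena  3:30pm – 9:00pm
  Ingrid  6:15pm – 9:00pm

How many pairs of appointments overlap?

Sorted by start: Felix, Nadia, Noor, Elena, Ingrid.
Nadia starts before Felix ends → Felix and Nadia overlap.
Noor starts before Felix ends → Felix and Noor overlap.
Elena starts after Felix ends — done with Felix.
Noor starts before Nadia ends → Nadia and Noor overlap.
Elena starts after Nadia ends — done with Nadia.
Elena starts after Noor ends — done with Noor.
Ingrid starts before Elena ends → Elena and Ingrid overlap.
Overlapping pairs: Elena & Ingrid, Felix & Nadia, Felix & Noor, Nadia & Noor — 4 in total.

4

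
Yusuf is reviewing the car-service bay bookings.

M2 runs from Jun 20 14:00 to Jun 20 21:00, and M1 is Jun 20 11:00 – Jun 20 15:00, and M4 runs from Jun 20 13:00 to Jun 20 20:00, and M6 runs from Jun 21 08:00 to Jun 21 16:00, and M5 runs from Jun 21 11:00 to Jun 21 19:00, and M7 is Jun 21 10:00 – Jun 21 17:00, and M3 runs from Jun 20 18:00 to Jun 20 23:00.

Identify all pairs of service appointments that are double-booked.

M1 & M2, M1 & M4, M2 & M3, M2 & M4, M3 & M4, M5 & M6, M5 & M7, M6 & M7

Sorted by start: M1, M4, M2, M3, M6, M7, M5.
M4 starts before M1 ends → M1 and M4 overlap.
M2 starts before M1 ends → M1 and M2 overlap.
M3 starts after M1 ends, so M1 has no further overlaps.
M2 starts before M4 ends → M4 and M2 overlap.
M3 starts before M4 ends → M4 and M3 overlap.
M6 starts after M4 ends, so M4 has no further overlaps.
M3 starts before M2 ends → M2 and M3 overlap.
M6 starts after M2 ends, so M2 has no further overlaps.
M6 starts after M3 ends, so M3 has no further overlaps.
M7 starts before M6 ends → M6 and M7 overlap.
M5 starts before M6 ends → M6 and M5 overlap.
M5 starts before M7 ends → M7 and M5 overlap.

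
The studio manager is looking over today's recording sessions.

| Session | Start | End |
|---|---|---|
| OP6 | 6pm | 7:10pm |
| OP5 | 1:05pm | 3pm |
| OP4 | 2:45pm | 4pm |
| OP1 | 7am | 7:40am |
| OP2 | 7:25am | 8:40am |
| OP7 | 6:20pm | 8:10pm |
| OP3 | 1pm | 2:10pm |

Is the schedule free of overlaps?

Two intervals overlap when each starts before the other ends.
Sorted by start: OP1, OP2, OP3, OP5, OP4, OP6, OP7.
OP2 starts before OP1 ends → OP1 and OP2 overlap.
That's a conflict, so the schedule is not conflict-free.

No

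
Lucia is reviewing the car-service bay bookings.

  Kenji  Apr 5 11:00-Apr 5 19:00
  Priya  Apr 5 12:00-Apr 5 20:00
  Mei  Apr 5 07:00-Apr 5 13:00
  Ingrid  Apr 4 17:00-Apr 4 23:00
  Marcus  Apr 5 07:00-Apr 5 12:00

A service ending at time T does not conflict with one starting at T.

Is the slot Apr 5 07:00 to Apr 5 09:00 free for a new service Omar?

Ingrid: ends Apr 4 23:00 at or before Omar starts Apr 5 07:00 → clear.
Mei: starts Apr 5 07:00 before Omar ends Apr 5 09:00, and ends Apr 5 13:00 after Omar starts Apr 5 07:00 → overlap.
Marcus: starts Apr 5 07:00 before Omar ends Apr 5 09:00, and ends Apr 5 12:00 after Omar starts Apr 5 07:00 → overlap.
Kenji: starts Apr 5 11:00 at or after Omar ends Apr 5 09:00 → clear.
Priya: starts Apr 5 12:00 at or after Omar ends Apr 5 09:00 → clear.
Omar overlaps Mei, Marcus.

No — it overlaps Marcus, Mei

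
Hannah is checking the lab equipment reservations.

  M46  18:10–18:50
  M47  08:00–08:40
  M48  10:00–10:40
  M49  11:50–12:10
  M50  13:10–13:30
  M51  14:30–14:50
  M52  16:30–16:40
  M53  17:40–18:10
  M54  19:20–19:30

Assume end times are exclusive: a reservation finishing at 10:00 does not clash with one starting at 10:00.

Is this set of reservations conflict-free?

Check each pair: they overlap iff neither finishes before the other starts.
Sorted by start: M47, M48, M49, M50, M51, M52, M53, M46, M54.
M48 starts after M47 ends; M47 is clear from here.
M49 starts after M48 ends; M48 is clear from here.
M50 starts after M49 ends; M49 is clear from here.
M51 starts after M50 ends; M50 is clear from here.
M52 starts after M51 ends; M51 is clear from here.
M53 starts after M52 ends; M52 is clear from here.
M46 starts exactly when M53 ends (back-to-back, no overlap); M53 is clear from here.
M54 starts after M46 ends.
Every pair is clear; the schedule has no overlaps.

Yes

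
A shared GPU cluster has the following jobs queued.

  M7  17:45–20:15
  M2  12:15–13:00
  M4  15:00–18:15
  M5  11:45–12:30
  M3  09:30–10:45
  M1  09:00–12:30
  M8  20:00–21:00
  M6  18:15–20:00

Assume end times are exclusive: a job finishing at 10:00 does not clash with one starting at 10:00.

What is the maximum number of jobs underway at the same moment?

Sort all start/end points and keep a running count:
09:00 start M1 → 1
09:30 start M3 → 2
10:45 end M3 → 1
11:45 start M5 → 2
12:15 start M2 → 3
12:30 end M1 → 2
12:30 end M5 → 1
13:00 end M2 → 0
15:00 start M4 → 1
17:45 start M7 → 2
18:15 end M4 → 1
18:15 start M6 → 2
20:00 end M6 → 1
20:00 start M8 → 2
20:15 end M7 → 1
21:00 end M8 → 0
Peak is 3, at 12:15 (M1, M2, M5).

3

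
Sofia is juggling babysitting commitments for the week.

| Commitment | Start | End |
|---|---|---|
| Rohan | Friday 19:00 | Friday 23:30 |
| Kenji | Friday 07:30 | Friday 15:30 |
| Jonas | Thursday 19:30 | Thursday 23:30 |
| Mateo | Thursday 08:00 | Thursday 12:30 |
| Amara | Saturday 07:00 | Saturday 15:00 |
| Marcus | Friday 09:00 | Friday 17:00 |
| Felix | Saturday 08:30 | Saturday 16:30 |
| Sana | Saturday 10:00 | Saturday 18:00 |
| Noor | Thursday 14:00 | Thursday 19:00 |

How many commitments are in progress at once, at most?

3

Walk through starts and ends in time order (an end at T is processed before a start at T):
Thursday 08:00 start Mateo → 1
Thursday 12:30 end Mateo → 0
Thursday 14:00 start Noor → 1
Thursday 19:00 end Noor → 0
Thursday 19:30 start Jonas → 1
Thursday 23:30 end Jonas → 0
Friday 07:30 start Kenji → 1
Friday 09:00 start Marcus → 2
Friday 15:30 end Kenji → 1
Friday 17:00 end Marcus → 0
Friday 19:00 start Rohan → 1
Friday 23:30 end Rohan → 0
Saturday 07:00 start Amara → 1
Saturday 08:30 start Felix → 2
Saturday 10:00 start Sana → 3
Saturday 15:00 end Amara → 2
Saturday 16:30 end Felix → 1
Saturday 18:00 end Sana → 0
Peak is 3, at Saturday 10:00 (Amara, Felix, Sana).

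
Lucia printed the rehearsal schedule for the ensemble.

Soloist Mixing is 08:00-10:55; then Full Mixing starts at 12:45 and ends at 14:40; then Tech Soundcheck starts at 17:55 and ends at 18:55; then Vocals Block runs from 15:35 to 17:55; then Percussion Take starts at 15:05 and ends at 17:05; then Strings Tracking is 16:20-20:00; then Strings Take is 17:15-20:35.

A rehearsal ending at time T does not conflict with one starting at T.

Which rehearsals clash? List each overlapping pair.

Check each pair: they overlap iff neither finishes before the other starts.
Sorted by start: Soloist Mixing, Full Mixing, Percussion Take, Vocals Block, Strings Tracking, Strings Take, Tech Soundcheck.
Full Mixing starts after Soloist Mixing ends; Soloist Mixing is clear from here.
Percussion Take starts after Full Mixing ends; Full Mixing is clear from here.
Vocals Block starts before Percussion Take ends → Percussion Take and Vocals Block overlap.
Strings Tracking starts before Percussion Take ends → Percussion Take and Strings Tracking overlap.
Strings Take starts after Percussion Take ends; Percussion Take is clear from here.
Strings Tracking starts before Vocals Block ends → Vocals Block and Strings Tracking overlap.
Strings Take starts before Vocals Block ends → Vocals Block and Strings Take overlap.
Tech Soundcheck starts exactly when Vocals Block ends (back-to-back, no overlap).
Strings Take starts before Strings Tracking ends → Strings Tracking and Strings Take overlap.
Tech Soundcheck starts before Strings Tracking ends → Strings Tracking and Tech Soundcheck overlap.
Tech Soundcheck starts before Strings Take ends → Strings Take and Tech Soundcheck overlap.

Percussion Take & Strings Tracking, Percussion Take & Vocals Block, Strings Take & Strings Tracking, Strings Take & Tech Soundcheck, Strings Take & Vocals Block, Strings Tracking & Tech Soundcheck, Strings Tracking & Vocals Block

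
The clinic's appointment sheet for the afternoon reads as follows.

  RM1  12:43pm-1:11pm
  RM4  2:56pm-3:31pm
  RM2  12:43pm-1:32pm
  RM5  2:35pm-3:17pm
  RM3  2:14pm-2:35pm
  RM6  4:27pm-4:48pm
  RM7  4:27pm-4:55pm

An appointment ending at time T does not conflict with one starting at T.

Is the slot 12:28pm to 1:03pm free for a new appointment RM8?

RM1: starts 12:43pm before RM8 ends 1:03pm, and ends 1:11pm after RM8 starts 12:28pm → overlap.
RM2: starts 12:43pm before RM8 ends 1:03pm, and ends 1:32pm after RM8 starts 12:28pm → overlap.
RM3: starts 2:14pm at or after RM8 ends 1:03pm → clear.
RM5: starts 2:35pm at or after RM8 ends 1:03pm → clear.
RM4: starts 2:56pm at or after RM8 ends 1:03pm → clear.
RM6: starts 4:27pm at or after RM8 ends 1:03pm → clear.
RM7: starts 4:27pm at or after RM8 ends 1:03pm → clear.
RM8 overlaps RM1, RM2.

No — it overlaps RM1, RM2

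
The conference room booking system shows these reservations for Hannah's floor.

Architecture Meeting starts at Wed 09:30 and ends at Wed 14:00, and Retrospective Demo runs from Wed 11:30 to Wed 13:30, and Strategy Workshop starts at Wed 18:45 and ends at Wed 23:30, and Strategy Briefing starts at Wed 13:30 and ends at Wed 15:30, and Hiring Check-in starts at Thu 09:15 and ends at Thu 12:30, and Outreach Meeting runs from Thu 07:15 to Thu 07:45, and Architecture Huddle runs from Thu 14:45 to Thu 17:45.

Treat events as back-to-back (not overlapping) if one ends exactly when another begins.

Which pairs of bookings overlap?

Architecture Meeting & Retrospective Demo, Architecture Meeting & Strategy Briefing

Sorted by start: Architecture Meeting, Retrospective Demo, Strategy Briefing, Strategy Workshop, Outreach Meeting, Hiring Check-in, Architecture Huddle.
Retrospective Demo starts before Architecture Meeting ends → Architecture Meeting and Retrospective Demo overlap.
Strategy Briefing starts before Architecture Meeting ends → Architecture Meeting and Strategy Briefing overlap.
Strategy Workshop starts after Architecture Meeting ends, so Architecture Meeting has no further overlaps.
Strategy Briefing starts exactly when Retrospective Demo ends (back-to-back, no overlap), so Retrospective Demo has no further overlaps.
Strategy Workshop starts after Strategy Briefing ends, so Strategy Briefing has no further overlaps.
Outreach Meeting starts after Strategy Workshop ends, so Strategy Workshop has no further overlaps.
Hiring Check-in starts after Outreach Meeting ends, so Outreach Meeting has no further overlaps.
Architecture Huddle starts after Hiring Check-in ends.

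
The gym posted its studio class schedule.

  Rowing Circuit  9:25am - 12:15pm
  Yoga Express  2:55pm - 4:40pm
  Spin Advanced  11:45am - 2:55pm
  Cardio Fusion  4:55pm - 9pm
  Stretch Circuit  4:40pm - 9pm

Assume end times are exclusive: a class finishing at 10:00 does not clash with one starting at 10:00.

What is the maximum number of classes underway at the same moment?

Sort all start/end points and keep a running count:
9:25am start Rowing Circuit → 1
11:45am start Spin Advanced → 2
12:15pm end Rowing Circuit → 1
2:55pm end Spin Advanced → 0
2:55pm start Yoga Express → 1
4:40pm end Yoga Express → 0
4:40pm start Stretch Circuit → 1
4:55pm start Cardio Fusion → 2
9pm end Cardio Fusion → 1
9pm end Stretch Circuit → 0
Peak is 2, at 11:45am (Rowing Circuit, Spin Advanced).

2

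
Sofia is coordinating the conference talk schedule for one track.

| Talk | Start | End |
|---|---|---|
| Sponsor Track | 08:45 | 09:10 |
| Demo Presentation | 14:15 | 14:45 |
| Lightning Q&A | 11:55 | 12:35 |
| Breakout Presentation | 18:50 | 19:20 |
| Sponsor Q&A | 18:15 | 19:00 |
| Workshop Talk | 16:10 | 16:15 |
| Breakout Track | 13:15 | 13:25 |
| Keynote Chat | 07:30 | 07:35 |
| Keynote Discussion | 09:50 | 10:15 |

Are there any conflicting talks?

Sorted by start: Keynote Chat, Sponsor Track, Keynote Discussion, Lightning Q&A, Breakout Track, Demo Presentation, Workshop Talk, Sponsor Q&A, Breakout Presentation.
Sponsor Track starts after Keynote Chat ends — done with Keynote Chat.
Keynote Discussion starts after Sponsor Track ends — done with Sponsor Track.
Lightning Q&A starts after Keynote Discussion ends — done with Keynote Discussion.
Breakout Track starts after Lightning Q&A ends — done with Lightning Q&A.
Demo Presentation starts after Breakout Track ends — done with Breakout Track.
Workshop Talk starts after Demo Presentation ends — done with Demo Presentation.
Sponsor Q&A starts after Workshop Talk ends — done with Workshop Talk.
Breakout Presentation starts before Sponsor Q&A ends → Sponsor Q&A and Breakout Presentation overlap.
That's a conflict, so the schedule is not conflict-free.

Yes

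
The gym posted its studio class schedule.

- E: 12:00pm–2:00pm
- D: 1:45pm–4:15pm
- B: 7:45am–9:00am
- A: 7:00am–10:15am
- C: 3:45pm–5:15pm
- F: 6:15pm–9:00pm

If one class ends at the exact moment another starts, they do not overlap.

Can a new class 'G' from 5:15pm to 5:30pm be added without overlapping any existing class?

A: ends 10:15am at or before G starts 5:15pm → clear.
B: ends 9:00am at or before G starts 5:15pm → clear.
E: ends 2:00pm at or before G starts 5:15pm → clear.
D: ends 4:15pm at or before G starts 5:15pm → clear.
C: ends 5:15pm at or before G starts 5:15pm → clear.
F: starts 6:15pm at or after G ends 5:30pm → clear.

Yes — the slot is free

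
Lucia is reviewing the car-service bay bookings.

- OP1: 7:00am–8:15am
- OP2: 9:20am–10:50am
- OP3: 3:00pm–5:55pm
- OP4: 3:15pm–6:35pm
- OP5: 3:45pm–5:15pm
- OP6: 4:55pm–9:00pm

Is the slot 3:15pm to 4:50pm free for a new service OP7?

No — it overlaps OP3, OP4, OP5

OP1: ends 8:15am at or before OP7 starts 3:15pm → clear.
OP2: ends 10:50am at or before OP7 starts 3:15pm → clear.
OP3: starts 3:00pm before OP7 ends 4:50pm, and ends 5:55pm after OP7 starts 3:15pm → overlap.
OP4: starts 3:15pm before OP7 ends 4:50pm, and ends 6:35pm after OP7 starts 3:15pm → overlap.
OP5: starts 3:45pm before OP7 ends 4:50pm, and ends 5:15pm after OP7 starts 3:15pm → overlap.
OP6: starts 4:55pm at or after OP7 ends 4:50pm → clear.
OP7 overlaps OP3, OP4, OP5.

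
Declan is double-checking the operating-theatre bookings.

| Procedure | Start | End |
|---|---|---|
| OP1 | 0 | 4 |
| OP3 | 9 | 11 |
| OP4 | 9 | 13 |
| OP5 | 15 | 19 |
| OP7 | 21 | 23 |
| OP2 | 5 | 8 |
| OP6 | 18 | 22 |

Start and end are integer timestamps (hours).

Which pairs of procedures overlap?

Sorted by start: OP1, OP2, OP3, OP4, OP5, OP6, OP7.
OP2 starts after OP1 ends, so nothing later overlaps OP1 either.
OP3 starts after OP2 ends, so nothing later overlaps OP2 either.
OP4 starts before OP3 ends → OP3 and OP4 overlap.
OP5 starts after OP3 ends, so nothing later overlaps OP3 either.
OP5 starts after OP4 ends, so nothing later overlaps OP4 either.
OP6 starts before OP5 ends → OP5 and OP6 overlap.
OP7 starts after OP5 ends.
OP7 starts before OP6 ends → OP6 and OP7 overlap.

OP3 & OP4, OP5 & OP6, OP6 & OP7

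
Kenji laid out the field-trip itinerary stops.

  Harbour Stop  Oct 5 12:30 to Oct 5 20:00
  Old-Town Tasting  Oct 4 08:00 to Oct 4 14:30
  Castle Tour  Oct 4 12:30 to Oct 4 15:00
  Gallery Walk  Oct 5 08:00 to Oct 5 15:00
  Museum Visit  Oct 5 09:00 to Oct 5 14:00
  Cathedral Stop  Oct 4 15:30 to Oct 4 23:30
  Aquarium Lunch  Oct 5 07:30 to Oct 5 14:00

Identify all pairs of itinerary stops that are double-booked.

Check each pair: they overlap iff neither finishes before the other starts.
Sorted by start: Old-Town Tasting, Castle Tour, Cathedral Stop, Aquarium Lunch, Gallery Walk, Museum Visit, Harbour Stop.
Castle Tour starts before Old-Town Tasting ends → Old-Town Tasting and Castle Tour overlap.
Cathedral Stop starts after Old-Town Tasting ends, so nothing later overlaps Old-Town Tasting either.
Cathedral Stop starts after Castle Tour ends, so nothing later overlaps Castle Tour either.
Aquarium Lunch starts after Cathedral Stop ends, so nothing later overlaps Cathedral Stop either.
Gallery Walk starts before Aquarium Lunch ends → Aquarium Lunch and Gallery Walk overlap.
Museum Visit starts before Aquarium Lunch ends → Aquarium Lunch and Museum Visit overlap.
Harbour Stop starts before Aquarium Lunch ends → Aquarium Lunch and Harbour Stop overlap.
Museum Visit starts before Gallery Walk ends → Gallery Walk and Museum Visit overlap.
Harbour Stop starts before Gallery Walk ends → Gallery Walk and Harbour Stop overlap.
Harbour Stop starts before Museum Visit ends → Museum Visit and Harbour Stop overlap.

Aquarium Lunch & Gallery Walk, Aquarium Lunch & Harbour Stop, Aquarium Lunch & Museum Visit, Castle Tour & Old-Town Tasting, Gallery Walk & Harbour Stop, Gallery Walk & Museum Visit, Harbour Stop & Museum Visit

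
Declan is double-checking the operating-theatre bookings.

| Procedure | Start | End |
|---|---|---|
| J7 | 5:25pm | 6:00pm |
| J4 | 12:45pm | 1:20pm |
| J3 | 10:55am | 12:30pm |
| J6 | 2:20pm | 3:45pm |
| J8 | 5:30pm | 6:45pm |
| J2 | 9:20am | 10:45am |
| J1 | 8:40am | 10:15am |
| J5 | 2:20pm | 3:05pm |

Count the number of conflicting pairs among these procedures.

3

Sorted by start: J1, J2, J3, J4, J5, J6, J7, J8.
J2 starts before J1 ends → J1 and J2 overlap.
J3 starts after J1 ends — done with J1.
J3 starts after J2 ends — done with J2.
J4 starts after J3 ends — done with J3.
J5 starts after J4 ends — done with J4.
J6 starts before J5 ends → J5 and J6 overlap.
J7 starts after J5 ends — done with J5.
J7 starts after J6 ends — done with J6.
J8 starts before J7 ends → J7 and J8 overlap.
Overlapping pairs: J1 & J2, J5 & J6, J7 & J8 — 3 in total.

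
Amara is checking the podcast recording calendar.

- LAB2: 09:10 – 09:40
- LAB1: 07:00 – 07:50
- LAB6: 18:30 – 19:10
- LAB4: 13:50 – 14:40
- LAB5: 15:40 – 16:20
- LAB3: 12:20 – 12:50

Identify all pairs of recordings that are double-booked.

Sorted by start: LAB1, LAB2, LAB3, LAB4, LAB5, LAB6.
LAB2 starts after LAB1 ends, so nothing later overlaps LAB1 either.
LAB3 starts after LAB2 ends, so nothing later overlaps LAB2 either.
LAB4 starts after LAB3 ends, so nothing later overlaps LAB3 either.
LAB5 starts after LAB4 ends, so nothing later overlaps LAB4 either.
LAB6 starts after LAB5 ends.

no conflicts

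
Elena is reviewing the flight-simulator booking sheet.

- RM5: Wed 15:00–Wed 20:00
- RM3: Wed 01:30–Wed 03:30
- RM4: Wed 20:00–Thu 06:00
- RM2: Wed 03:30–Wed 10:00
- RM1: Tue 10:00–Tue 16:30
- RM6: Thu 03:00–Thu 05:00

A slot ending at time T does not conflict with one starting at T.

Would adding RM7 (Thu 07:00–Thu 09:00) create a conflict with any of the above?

No — it doesn't clash with anything

RM1: ends Tue 16:30 at or before RM7 starts Thu 07:00 → clear.
RM3: ends Wed 03:30 at or before RM7 starts Thu 07:00 → clear.
RM2: ends Wed 10:00 at or before RM7 starts Thu 07:00 → clear.
RM5: ends Wed 20:00 at or before RM7 starts Thu 07:00 → clear.
RM4: ends Thu 06:00 at or before RM7 starts Thu 07:00 → clear.
RM6: ends Thu 05:00 at or before RM7 starts Thu 07:00 → clear.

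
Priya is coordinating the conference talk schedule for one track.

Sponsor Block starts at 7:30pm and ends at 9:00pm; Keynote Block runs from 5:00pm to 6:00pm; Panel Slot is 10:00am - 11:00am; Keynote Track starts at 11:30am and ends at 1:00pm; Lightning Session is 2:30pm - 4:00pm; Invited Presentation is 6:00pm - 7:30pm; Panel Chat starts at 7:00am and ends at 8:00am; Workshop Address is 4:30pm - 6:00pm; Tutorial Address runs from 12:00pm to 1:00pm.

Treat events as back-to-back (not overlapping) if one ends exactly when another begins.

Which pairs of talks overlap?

Keynote Block & Workshop Address, Keynote Track & Tutorial Address

Sorted by start: Panel Chat, Panel Slot, Keynote Track, Tutorial Address, Lightning Session, Workshop Address, Keynote Block, Invited Presentation, Sponsor Block.
Panel Slot starts after Panel Chat ends, so nothing later overlaps Panel Chat either.
Keynote Track starts after Panel Slot ends, so nothing later overlaps Panel Slot either.
Tutorial Address starts before Keynote Track ends → Keynote Track and Tutorial Address overlap.
Lightning Session starts after Keynote Track ends, so nothing later overlaps Keynote Track either.
Lightning Session starts after Tutorial Address ends, so nothing later overlaps Tutorial Address either.
Workshop Address starts after Lightning Session ends, so nothing later overlaps Lightning Session either.
Keynote Block starts before Workshop Address ends → Workshop Address and Keynote Block overlap.
Invited Presentation starts exactly when Workshop Address ends (back-to-back, no overlap), so nothing later overlaps Workshop Address either.
Invited Presentation starts exactly when Keynote Block ends (back-to-back, no overlap), so nothing later overlaps Keynote Block either.
Sponsor Block starts exactly when Invited Presentation ends (back-to-back, no overlap).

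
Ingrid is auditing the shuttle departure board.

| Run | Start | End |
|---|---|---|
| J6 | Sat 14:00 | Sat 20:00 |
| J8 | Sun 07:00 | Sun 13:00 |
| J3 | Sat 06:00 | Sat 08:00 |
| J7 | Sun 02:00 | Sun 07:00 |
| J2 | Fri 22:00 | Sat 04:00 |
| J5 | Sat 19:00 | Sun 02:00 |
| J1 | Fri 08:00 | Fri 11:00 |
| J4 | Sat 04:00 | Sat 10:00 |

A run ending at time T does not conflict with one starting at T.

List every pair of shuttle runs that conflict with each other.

J3 & J4, J5 & J6

Sorted by start: J1, J2, J4, J3, J6, J5, J7, J8.
J2 starts after J1 ends; J1 is clear from here.
J4 starts exactly when J2 ends (back-to-back, no overlap); J2 is clear from here.
J3 starts before J4 ends → J4 and J3 overlap.
J6 starts after J4 ends; J4 is clear from here.
J6 starts after J3 ends; J3 is clear from here.
J5 starts before J6 ends → J6 and J5 overlap.
J7 starts after J6 ends; J6 is clear from here.
J7 starts exactly when J5 ends (back-to-back, no overlap); J5 is clear from here.
J8 starts exactly when J7 ends (back-to-back, no overlap).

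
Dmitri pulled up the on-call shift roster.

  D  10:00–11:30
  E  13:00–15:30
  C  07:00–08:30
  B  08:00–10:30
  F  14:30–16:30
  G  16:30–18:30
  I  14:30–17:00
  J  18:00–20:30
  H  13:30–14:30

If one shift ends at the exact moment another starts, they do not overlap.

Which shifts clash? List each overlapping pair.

Sorted by start: C, B, D, E, H, F, I, G, J.
B starts before C ends → C and B overlap.
D starts after C ends — done with C.
D starts before B ends → B and D overlap.
E starts after B ends — done with B.
E starts after D ends — done with D.
H starts before E ends → E and H overlap.
F starts before E ends → E and F overlap.
I starts before E ends → E and I overlap.
G starts after E ends — done with E.
F starts exactly when H ends (back-to-back, no overlap) — done with H.
I starts before F ends → F and I overlap.
G starts exactly when F ends (back-to-back, no overlap) — done with F.
G starts before I ends → I and G overlap.
J starts after I ends.
J starts before G ends → G and J overlap.

B & C, B & D, E & F, E & H, E & I, F & I, G & I, G & J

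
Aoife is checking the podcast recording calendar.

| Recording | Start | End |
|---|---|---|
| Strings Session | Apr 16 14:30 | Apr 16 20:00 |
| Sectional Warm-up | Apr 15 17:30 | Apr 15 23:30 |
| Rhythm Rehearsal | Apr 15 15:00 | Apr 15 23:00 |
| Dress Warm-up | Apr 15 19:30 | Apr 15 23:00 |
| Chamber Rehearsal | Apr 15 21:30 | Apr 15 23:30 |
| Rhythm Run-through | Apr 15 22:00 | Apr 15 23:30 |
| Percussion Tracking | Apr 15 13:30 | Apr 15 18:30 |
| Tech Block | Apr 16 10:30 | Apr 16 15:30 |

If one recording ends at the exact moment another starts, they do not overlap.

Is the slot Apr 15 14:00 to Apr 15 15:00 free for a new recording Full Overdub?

No — it overlaps Percussion Tracking

Percussion Tracking: starts Apr 15 13:30 before Full Overdub ends Apr 15 15:00, and ends Apr 15 18:30 after Full Overdub starts Apr 15 14:00 → overlap.
Rhythm Rehearsal: starts Apr 15 15:00 at or after Full Overdub ends Apr 15 15:00 → clear.
Sectional Warm-up: starts Apr 15 17:30 at or after Full Overdub ends Apr 15 15:00 → clear.
Dress Warm-up: starts Apr 15 19:30 at or after Full Overdub ends Apr 15 15:00 → clear.
Chamber Rehearsal: starts Apr 15 21:30 at or after Full Overdub ends Apr 15 15:00 → clear.
Rhythm Run-through: starts Apr 15 22:00 at or after Full Overdub ends Apr 15 15:00 → clear.
Tech Block: starts Apr 16 10:30 at or after Full Overdub ends Apr 15 15:00 → clear.
Strings Session: starts Apr 16 14:30 at or after Full Overdub ends Apr 15 15:00 → clear.
Full Overdub overlaps Percussion Tracking.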